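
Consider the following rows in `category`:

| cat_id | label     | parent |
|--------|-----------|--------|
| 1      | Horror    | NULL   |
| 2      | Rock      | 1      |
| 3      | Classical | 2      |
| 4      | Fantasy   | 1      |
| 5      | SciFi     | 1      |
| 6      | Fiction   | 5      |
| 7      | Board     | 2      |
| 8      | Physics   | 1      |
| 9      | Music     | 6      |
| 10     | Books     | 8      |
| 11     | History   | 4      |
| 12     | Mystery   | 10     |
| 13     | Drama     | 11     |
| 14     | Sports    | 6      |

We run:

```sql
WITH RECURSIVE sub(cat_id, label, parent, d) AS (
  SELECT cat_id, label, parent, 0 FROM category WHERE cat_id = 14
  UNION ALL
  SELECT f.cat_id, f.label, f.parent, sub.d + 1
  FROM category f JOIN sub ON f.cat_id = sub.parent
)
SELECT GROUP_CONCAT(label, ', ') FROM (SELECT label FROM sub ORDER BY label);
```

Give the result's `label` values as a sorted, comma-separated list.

Base: cat_id=14 (Sports), parent=6, d 0.
Iteration 1: join on cat_id=6 -> Fiction (id 6, parent=5, d 1).
Iteration 2: join on cat_id=5 -> SciFi (id 5, parent=1, d 2).
Iteration 3: join on cat_id=1 -> Horror (id 1, parent=NULL, d 3).
Iteration 4: parent is NULL; no match; recursion stops.

Fiction, Horror, SciFi, Sports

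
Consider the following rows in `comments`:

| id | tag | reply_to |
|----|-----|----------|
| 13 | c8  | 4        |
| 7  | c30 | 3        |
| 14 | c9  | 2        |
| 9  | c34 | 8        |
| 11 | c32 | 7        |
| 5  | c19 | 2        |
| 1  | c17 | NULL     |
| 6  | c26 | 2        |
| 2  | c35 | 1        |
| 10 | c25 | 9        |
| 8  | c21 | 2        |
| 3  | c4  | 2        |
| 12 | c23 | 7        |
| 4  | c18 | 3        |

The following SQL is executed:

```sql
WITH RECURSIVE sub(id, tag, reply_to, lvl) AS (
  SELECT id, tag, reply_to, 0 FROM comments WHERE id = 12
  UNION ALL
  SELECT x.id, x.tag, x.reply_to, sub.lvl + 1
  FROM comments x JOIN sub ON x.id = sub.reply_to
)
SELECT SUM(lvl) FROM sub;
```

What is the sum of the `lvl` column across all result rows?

Base: id=12 (c23), reply_to=7, lvl 0.
Iteration 1: join on id=7 -> c30 (id 7, reply_to=3, lvl 1).
Iteration 2: join on id=3 -> c4 (id 3, reply_to=2, lvl 2).
Iteration 3: join on id=2 -> c35 (id 2, reply_to=1, lvl 3).
Iteration 4: join on id=1 -> c17 (id 1, reply_to=NULL, lvl 4).
Iteration 5: reply_to is NULL; no match; recursion stops.
SUM(lvl) = 0 + 1 + 2 + 3 + 4 = 10.

10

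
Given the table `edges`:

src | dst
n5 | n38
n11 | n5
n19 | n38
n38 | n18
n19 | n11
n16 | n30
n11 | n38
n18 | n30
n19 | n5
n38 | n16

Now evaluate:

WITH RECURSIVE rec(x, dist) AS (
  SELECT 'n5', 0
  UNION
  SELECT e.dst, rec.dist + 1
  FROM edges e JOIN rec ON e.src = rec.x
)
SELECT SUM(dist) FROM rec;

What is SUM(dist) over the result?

8

Base: (n5, dist=0).
Iteration 1: edges from {n5} -> (n38, dist=1).
Iteration 2: edges from {n38} -> (n16, dist=2), (n18, dist=2).
Iteration 3: edges from {n16,n18} -> (n30, dist=3). [UNION drops 1 duplicate row(s)]
Iteration 4: no outgoing edges from {n30}; recursion stops.
SUM(dist) = 0 + 1 + 2 + 2 + 3 = 8.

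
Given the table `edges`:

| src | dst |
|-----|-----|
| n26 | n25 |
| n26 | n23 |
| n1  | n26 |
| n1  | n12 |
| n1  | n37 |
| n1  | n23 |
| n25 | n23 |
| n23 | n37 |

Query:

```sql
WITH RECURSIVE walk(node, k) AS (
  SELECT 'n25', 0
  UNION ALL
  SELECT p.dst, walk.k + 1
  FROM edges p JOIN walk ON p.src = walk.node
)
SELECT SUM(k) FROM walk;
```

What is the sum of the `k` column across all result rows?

Base: (n25, k=0).
Iteration 1: edges from {n25} -> (n23, k=1).
Iteration 2: edges from {n23} -> (n37, k=2).
Iteration 3: no outgoing edges from {n37}; recursion stops.
SUM(k) = 0 + 1 + 2 = 3.

3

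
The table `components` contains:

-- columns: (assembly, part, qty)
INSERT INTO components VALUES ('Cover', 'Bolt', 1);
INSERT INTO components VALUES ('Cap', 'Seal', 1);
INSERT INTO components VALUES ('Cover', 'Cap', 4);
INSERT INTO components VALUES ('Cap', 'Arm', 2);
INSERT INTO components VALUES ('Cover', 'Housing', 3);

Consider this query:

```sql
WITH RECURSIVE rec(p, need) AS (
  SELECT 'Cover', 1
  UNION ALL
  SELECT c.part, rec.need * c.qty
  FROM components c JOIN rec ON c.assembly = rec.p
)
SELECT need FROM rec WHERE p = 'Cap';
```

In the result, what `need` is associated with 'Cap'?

4

Base: (Cover, need=1).
Iteration 1: components of {Cover} -> Bolt = 1*1 = 1, Cap = 1*4 = 4, Housing = 1*3 = 3.
Iteration 2: components of {Bolt,Cap,Housing} -> Arm = 4*2 = 8, Seal = 4*1 = 4.
Iteration 3: no further components; recursion stops.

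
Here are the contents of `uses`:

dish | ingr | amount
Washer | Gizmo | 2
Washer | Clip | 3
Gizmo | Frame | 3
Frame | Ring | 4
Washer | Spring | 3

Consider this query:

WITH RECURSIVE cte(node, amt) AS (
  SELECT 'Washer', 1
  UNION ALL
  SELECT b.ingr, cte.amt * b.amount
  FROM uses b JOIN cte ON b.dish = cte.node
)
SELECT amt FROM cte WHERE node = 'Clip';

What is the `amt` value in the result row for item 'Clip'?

Base: (Washer, amt=1).
Iteration 1: components of {Washer} -> Clip = 1*3 = 3, Gizmo = 1*2 = 2, Spring = 1*3 = 3.
Iteration 2: components of {Clip,Gizmo,Spring} -> Frame = 2*3 = 6.
Iteration 3: components of {Frame} -> Ring = 6*4 = 24.
Iteration 4: no further components; recursion stops.

3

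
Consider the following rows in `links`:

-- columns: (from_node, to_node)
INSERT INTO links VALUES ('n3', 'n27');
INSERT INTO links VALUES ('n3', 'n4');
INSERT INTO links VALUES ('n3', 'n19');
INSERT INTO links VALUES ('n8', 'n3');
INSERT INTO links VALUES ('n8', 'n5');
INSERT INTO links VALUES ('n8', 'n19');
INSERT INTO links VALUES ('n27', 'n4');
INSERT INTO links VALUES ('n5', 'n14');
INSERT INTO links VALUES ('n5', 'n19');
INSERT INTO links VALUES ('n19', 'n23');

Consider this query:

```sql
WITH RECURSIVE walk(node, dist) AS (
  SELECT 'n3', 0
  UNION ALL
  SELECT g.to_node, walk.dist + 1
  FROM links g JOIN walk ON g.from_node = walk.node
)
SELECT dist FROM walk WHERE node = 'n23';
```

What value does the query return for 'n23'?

Base: (n3, dist=0).
Iteration 1: edges from {n3} -> (n19, dist=1), (n27, dist=1), (n4, dist=1).
Iteration 2: edges from {n19,n27,n4} -> (n23, dist=2), (n4, dist=2).
Iteration 3: no outgoing edges from {n23,n4}; recursion stops.

2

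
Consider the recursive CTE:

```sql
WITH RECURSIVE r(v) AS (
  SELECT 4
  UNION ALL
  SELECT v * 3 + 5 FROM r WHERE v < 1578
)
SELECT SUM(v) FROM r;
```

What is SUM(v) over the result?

Base: v=4.
Iteration 1: 4 < 1578 holds -> v = 4 * 3 + 5 = 17.
Iteration 2: 17 < 1578 holds -> v = 17 * 3 + 5 = 56.
Iteration 3: 56 < 1578 holds -> v = 56 * 3 + 5 = 173.
Iteration 4: 173 < 1578 holds -> v = 173 * 3 + 5 = 524.
Iteration 5: 524 < 1578 holds -> v = 524 * 3 + 5 = 1577.
Iteration 6: 1577 < 1578 holds -> v = 1577 * 3 + 5 = 4736.
Iteration 7: 4736 < 1578 fails; recursion stops.
SUM(v) = 4 + 17 + 56 + 173 + 524 + 1577 + 4736 = 7087.

7087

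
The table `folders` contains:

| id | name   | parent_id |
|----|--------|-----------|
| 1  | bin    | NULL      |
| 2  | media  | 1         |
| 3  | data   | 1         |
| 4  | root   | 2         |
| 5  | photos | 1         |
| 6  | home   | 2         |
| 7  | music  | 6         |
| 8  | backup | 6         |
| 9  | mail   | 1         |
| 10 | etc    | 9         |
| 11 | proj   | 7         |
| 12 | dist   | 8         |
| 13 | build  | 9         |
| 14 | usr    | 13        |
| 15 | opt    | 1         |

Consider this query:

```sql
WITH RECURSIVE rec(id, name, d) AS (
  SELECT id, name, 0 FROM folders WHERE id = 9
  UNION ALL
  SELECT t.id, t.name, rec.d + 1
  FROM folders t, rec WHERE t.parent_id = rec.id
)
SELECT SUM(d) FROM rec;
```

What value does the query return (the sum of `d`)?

Base: id=9 (mail) at d 0.
Iteration 1: rows with parent_id in {9} -> etc (id 10, d 1), build (id 13, d 1).
Iteration 2: rows with parent_id in {10,13} -> usr (id 14, d 2).
Iteration 3: no rows with parent_id in {14}; recursion stops.
SUM(d) = 0 + 1 + 1 + 2 = 4.

4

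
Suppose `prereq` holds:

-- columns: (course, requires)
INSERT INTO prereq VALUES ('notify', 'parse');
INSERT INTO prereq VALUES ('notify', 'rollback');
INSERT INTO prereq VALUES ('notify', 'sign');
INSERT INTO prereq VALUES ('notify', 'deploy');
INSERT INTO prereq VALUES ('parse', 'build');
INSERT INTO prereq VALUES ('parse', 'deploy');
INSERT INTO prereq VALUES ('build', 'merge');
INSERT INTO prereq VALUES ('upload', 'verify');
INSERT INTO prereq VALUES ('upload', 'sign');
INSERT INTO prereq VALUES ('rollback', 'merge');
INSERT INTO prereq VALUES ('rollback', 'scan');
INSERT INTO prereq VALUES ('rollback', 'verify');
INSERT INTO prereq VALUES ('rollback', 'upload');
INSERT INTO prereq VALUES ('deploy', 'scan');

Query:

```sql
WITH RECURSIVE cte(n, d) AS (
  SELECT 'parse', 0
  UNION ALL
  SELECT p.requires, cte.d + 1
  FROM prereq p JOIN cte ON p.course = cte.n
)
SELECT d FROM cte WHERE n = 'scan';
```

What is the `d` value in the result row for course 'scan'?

Base: (parse, d=0).
Iteration 1: edges from {parse} -> (build, d=1), (deploy, d=1).
Iteration 2: edges from {build,deploy} -> (merge, d=2), (scan, d=2).
Iteration 3: no outgoing edges from {merge,scan}; recursion stops.

2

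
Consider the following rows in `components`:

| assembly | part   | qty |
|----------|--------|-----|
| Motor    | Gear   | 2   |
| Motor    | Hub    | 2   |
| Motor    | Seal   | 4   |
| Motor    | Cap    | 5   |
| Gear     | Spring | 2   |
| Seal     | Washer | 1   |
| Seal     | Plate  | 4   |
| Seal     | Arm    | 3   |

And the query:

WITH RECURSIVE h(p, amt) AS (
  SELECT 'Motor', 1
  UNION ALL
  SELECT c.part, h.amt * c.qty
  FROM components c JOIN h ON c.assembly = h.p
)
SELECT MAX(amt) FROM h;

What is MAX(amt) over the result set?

Base: (Motor, amt=1).
Iteration 1: components of {Motor} -> Cap = 1*5 = 5, Gear = 1*2 = 2, Hub = 1*2 = 2, Seal = 1*4 = 4.
Iteration 2: components of {Cap,Gear,Hub,Seal} -> Arm = 4*3 = 12, Plate = 4*4 = 16, Spring = 2*2 = 4, Washer = 4*1 = 4.
Iteration 3: no further components; recursion stops.
amt values: 1, 2, 2, 4, 5, 4, 4, 16, 12; the maximum is 16.

16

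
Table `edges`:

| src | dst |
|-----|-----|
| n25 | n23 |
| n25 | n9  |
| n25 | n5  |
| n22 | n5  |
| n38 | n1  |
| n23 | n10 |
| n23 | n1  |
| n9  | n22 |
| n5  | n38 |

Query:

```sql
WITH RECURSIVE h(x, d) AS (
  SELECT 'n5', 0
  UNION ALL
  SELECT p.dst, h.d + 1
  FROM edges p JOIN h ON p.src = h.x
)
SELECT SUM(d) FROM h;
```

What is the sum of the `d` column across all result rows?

3

Base: (n5, d=0).
Iteration 1: edges from {n5} -> (n38, d=1).
Iteration 2: edges from {n38} -> (n1, d=2).
Iteration 3: no outgoing edges from {n1}; recursion stops.
SUM(d) = 0 + 1 + 2 = 3.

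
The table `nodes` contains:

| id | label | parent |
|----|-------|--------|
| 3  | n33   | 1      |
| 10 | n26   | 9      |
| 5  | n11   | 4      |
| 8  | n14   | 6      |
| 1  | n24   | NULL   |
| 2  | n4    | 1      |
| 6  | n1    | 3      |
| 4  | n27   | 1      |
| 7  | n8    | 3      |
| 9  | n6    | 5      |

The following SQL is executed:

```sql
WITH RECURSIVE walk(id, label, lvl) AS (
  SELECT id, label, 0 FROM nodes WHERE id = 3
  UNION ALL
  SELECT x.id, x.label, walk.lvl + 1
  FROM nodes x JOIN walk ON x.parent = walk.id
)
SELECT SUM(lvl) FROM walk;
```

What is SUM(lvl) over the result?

Base: id=3 (n33) at lvl 0.
Iteration 1: rows with parent in {3} -> n1 (id 6, lvl 1), n8 (id 7, lvl 1).
Iteration 2: rows with parent in {6,7} -> n14 (id 8, lvl 2).
Iteration 3: no rows with parent in {8}; recursion stops.
SUM(lvl) = 0 + 1 + 1 + 2 = 4.

4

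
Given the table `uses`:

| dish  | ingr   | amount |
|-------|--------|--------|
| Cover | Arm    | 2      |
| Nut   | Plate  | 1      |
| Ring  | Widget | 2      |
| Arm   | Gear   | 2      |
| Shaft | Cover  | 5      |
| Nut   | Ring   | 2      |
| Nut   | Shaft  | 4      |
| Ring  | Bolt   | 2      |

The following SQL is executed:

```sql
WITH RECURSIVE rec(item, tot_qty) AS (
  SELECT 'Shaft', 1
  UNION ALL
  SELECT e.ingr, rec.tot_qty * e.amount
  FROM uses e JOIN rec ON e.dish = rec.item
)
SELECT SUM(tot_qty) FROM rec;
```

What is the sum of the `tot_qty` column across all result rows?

Base: (Shaft, tot_qty=1).
Iteration 1: components of {Shaft} -> Cover = 1*5 = 5.
Iteration 2: components of {Cover} -> Arm = 5*2 = 10.
Iteration 3: components of {Arm} -> Gear = 10*2 = 20.
Iteration 4: no further components; recursion stops.
SUM(tot_qty) = 1 + 5 + 10 + 20 = 36.

36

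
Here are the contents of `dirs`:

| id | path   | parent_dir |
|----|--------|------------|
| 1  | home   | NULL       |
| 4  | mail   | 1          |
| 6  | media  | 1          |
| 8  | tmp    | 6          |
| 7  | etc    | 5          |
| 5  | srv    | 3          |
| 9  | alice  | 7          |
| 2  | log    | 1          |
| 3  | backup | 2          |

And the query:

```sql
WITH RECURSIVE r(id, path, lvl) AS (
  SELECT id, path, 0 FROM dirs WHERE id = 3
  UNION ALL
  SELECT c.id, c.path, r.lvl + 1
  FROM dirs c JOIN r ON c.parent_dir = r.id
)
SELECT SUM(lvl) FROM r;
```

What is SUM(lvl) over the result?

Base: id=3 (backup) at lvl 0.
Iteration 1: rows with parent_dir in {3} -> srv (id 5, lvl 1).
Iteration 2: rows with parent_dir in {5} -> etc (id 7, lvl 2).
Iteration 3: rows with parent_dir in {7} -> alice (id 9, lvl 3).
Iteration 4: no rows with parent_dir in {9}; recursion stops.
SUM(lvl) = 0 + 1 + 2 + 3 = 6.

6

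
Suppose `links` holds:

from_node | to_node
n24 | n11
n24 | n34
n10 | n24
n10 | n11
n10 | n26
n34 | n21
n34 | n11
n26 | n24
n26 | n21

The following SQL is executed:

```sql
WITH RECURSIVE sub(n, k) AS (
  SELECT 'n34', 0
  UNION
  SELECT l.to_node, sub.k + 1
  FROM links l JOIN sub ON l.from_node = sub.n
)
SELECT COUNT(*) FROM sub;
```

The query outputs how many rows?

Base: (n34, k=0).
Iteration 1: edges from {n34} -> (n11, k=1), (n21, k=1).
Iteration 2: no outgoing edges from {n11,n21}; recursion stops.
Total rows emitted: 3.

3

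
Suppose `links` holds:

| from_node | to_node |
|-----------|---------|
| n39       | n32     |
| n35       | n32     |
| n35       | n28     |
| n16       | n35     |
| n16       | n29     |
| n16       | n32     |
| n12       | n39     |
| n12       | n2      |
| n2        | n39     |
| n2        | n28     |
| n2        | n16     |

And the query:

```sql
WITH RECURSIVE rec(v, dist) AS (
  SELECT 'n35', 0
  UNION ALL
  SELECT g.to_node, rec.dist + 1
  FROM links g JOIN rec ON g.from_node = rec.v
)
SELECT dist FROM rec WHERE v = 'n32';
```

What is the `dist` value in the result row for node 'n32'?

1

Base: (n35, dist=0).
Iteration 1: edges from {n35} -> (n28, dist=1), (n32, dist=1).
Iteration 2: no outgoing edges from {n28,n32}; recursion stops.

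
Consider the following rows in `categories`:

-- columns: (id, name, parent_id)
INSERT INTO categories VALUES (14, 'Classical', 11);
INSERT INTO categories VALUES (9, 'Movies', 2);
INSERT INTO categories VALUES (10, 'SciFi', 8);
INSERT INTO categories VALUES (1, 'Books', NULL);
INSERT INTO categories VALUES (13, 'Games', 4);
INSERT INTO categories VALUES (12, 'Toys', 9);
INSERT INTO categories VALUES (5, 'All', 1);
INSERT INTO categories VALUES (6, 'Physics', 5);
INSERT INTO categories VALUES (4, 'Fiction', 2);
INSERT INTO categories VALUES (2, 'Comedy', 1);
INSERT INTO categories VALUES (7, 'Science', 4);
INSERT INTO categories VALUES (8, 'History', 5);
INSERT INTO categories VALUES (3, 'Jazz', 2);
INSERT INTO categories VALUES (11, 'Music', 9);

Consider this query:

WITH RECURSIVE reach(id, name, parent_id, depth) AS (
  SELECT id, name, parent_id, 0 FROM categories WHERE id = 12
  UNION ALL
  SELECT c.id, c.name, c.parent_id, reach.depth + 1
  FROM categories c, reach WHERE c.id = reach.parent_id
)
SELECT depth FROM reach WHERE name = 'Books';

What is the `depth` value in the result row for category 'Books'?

Base: id=12 (Toys), parent_id=9, depth 0.
Iteration 1: join on id=9 -> Movies (id 9, parent_id=2, depth 1).
Iteration 2: join on id=2 -> Comedy (id 2, parent_id=1, depth 2).
Iteration 3: join on id=1 -> Books (id 1, parent_id=NULL, depth 3).
Iteration 4: parent_id is NULL; no match; recursion stops.

3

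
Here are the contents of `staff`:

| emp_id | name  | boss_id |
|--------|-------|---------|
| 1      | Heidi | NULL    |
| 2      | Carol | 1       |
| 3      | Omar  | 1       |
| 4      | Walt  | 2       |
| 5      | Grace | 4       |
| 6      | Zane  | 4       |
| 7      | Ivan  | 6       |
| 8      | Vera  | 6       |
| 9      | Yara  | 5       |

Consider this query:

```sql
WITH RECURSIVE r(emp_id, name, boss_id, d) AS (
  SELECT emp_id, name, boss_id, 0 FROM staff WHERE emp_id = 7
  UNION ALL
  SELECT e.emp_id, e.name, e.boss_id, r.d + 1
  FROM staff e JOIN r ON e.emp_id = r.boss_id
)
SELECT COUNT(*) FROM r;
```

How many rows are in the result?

5

Base: emp_id=7 (Ivan), boss_id=6, d 0.
Iteration 1: join on emp_id=6 -> Zane (id 6, boss_id=4, d 1).
Iteration 2: join on emp_id=4 -> Walt (id 4, boss_id=2, d 2).
Iteration 3: join on emp_id=2 -> Carol (id 2, boss_id=1, d 3).
Iteration 4: join on emp_id=1 -> Heidi (id 1, boss_id=NULL, d 4).
Iteration 5: boss_id is NULL; no match; recursion stops.
Total rows emitted: 5.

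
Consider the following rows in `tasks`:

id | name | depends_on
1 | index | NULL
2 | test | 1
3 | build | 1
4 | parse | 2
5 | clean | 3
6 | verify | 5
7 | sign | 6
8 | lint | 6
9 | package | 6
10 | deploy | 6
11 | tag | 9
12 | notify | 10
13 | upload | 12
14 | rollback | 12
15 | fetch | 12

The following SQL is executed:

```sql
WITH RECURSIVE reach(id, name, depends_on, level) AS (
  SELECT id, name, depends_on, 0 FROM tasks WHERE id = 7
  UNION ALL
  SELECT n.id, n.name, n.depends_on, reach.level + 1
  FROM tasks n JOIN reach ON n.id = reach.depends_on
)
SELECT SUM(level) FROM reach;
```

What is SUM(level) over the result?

10

Base: id=7 (sign), depends_on=6, level 0.
Iteration 1: join on id=6 -> verify (id 6, depends_on=5, level 1).
Iteration 2: join on id=5 -> clean (id 5, depends_on=3, level 2).
Iteration 3: join on id=3 -> build (id 3, depends_on=1, level 3).
Iteration 4: join on id=1 -> index (id 1, depends_on=NULL, level 4).
Iteration 5: depends_on is NULL; no match; recursion stops.
SUM(level) = 0 + 1 + 2 + 3 + 4 = 10.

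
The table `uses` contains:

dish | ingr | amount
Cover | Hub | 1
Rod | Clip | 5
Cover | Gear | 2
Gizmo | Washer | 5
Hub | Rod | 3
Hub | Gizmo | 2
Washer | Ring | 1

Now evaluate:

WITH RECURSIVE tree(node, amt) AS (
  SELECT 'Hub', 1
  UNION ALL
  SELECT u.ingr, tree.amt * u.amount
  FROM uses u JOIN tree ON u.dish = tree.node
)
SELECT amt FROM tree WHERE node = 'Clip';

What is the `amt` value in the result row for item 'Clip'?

15

Base: (Hub, amt=1).
Iteration 1: components of {Hub} -> Gizmo = 1*2 = 2, Rod = 1*3 = 3.
Iteration 2: components of {Gizmo,Rod} -> Clip = 3*5 = 15, Washer = 2*5 = 10.
Iteration 3: components of {Clip,Washer} -> Ring = 10*1 = 10.
Iteration 4: no further components; recursion stops.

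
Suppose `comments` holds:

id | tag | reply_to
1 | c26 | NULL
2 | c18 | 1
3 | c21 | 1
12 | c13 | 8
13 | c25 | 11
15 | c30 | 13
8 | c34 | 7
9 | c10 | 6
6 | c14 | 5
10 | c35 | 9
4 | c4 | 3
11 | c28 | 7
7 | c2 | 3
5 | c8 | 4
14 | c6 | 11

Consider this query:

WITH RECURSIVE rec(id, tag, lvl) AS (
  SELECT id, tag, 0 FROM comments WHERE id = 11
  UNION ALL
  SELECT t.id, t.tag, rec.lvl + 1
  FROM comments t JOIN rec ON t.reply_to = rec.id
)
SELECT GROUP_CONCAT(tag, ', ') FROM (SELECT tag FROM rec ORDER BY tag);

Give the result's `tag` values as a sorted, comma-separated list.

c25, c28, c30, c6

Base: id=11 (c28) at lvl 0.
Iteration 1: rows with reply_to in {11} -> c25 (id 13, lvl 1), c6 (id 14, lvl 1).
Iteration 2: rows with reply_to in {13,14} -> c30 (id 15, lvl 2).
Iteration 3: no rows with reply_to in {15}; recursion stops.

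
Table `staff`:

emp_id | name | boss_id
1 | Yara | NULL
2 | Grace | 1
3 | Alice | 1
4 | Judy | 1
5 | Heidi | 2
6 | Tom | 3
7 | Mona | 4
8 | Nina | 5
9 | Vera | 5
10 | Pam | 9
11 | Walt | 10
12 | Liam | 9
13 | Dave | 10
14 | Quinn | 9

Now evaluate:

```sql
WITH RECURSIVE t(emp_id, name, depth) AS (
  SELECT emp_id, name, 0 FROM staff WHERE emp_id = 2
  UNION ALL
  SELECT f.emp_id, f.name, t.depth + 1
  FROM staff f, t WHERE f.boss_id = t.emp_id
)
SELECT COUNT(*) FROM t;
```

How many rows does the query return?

Base: emp_id=2 (Grace) at depth 0.
Iteration 1: rows with boss_id in {2} -> Heidi (id 5, depth 1).
Iteration 2: rows with boss_id in {5} -> Nina (id 8, depth 2), Vera (id 9, depth 2).
Iteration 3: rows with boss_id in {8,9} -> Pam (id 10, depth 3), Liam (id 12, depth 3), Quinn (id 14, depth 3).
Iteration 4: rows with boss_id in {10,12,14} -> Walt (id 11, depth 4), Dave (id 13, depth 4).
Iteration 5: no rows with boss_id in {11,13}; recursion stops.
Total rows emitted: 9.

9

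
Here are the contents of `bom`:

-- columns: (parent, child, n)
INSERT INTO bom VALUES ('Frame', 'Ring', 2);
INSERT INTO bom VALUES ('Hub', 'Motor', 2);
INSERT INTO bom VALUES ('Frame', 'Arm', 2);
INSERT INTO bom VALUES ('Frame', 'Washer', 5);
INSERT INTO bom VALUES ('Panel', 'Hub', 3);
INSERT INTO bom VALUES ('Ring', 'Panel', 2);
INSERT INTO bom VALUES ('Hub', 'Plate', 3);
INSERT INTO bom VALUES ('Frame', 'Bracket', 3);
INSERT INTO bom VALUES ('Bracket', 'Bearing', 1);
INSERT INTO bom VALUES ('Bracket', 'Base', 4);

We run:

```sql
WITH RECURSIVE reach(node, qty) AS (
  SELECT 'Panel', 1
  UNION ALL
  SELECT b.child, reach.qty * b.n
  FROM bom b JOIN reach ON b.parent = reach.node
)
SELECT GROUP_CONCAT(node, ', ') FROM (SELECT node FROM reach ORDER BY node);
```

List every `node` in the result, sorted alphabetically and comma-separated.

Base: (Panel, qty=1).
Iteration 1: components of {Panel} -> Hub = 1*3 = 3.
Iteration 2: components of {Hub} -> Motor = 3*2 = 6, Plate = 3*3 = 9.
Iteration 3: no further components; recursion stops.

Hub, Motor, Panel, Plate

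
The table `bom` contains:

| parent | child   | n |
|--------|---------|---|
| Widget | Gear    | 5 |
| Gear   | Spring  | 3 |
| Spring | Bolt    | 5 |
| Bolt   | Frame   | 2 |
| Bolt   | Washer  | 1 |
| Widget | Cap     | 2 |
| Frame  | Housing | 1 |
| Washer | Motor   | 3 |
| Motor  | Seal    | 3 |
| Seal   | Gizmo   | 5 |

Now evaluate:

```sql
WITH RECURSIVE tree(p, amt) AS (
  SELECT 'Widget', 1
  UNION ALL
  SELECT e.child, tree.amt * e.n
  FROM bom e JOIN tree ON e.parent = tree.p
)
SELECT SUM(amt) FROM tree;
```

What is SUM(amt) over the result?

4748

Base: (Widget, amt=1).
Iteration 1: components of {Widget} -> Cap = 1*2 = 2, Gear = 1*5 = 5.
Iteration 2: components of {Cap,Gear} -> Spring = 5*3 = 15.
Iteration 3: components of {Spring} -> Bolt = 15*5 = 75.
Iteration 4: components of {Bolt} -> Frame = 75*2 = 150, Washer = 75*1 = 75.
Iteration 5: components of {Frame,Washer} -> Housing = 150*1 = 150, Motor = 75*3 = 225.
Iteration 6: components of {Housing,Motor} -> Seal = 225*3 = 675.
Iteration 7: components of {Seal} -> Gizmo = 675*5 = 3375.
Iteration 8: no further components; recursion stops.
SUM(amt) = 1 + 5 + 2 + 15 + 75 + 150 + 75 + 150 + 225 + 675 + 3375 = 4748.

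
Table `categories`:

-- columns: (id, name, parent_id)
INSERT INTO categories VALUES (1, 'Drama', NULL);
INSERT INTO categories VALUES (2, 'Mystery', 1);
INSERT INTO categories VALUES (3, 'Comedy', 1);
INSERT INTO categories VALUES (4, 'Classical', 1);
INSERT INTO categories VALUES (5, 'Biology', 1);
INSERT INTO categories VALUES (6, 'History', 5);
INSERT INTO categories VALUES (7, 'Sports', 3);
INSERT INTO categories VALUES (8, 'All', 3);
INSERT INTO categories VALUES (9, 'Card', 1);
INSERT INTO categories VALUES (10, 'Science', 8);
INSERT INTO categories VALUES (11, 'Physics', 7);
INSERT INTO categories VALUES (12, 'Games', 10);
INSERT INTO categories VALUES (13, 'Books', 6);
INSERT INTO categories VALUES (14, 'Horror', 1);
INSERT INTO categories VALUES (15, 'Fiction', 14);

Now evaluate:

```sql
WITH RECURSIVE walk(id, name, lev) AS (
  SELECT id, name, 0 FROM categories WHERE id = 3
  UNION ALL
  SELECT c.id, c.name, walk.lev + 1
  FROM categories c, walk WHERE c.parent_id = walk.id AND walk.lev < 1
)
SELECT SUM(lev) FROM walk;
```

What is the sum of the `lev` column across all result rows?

2

Base: id=3 (Comedy) at lev 0.
Iteration 1: rows with parent_id in {3} -> Sports (id 7, lev 1), All (id 8, lev 1).
Iteration 2: lev < 1 fails for all current rows; recursion stops.
SUM(lev) = 0 + 1 + 1 = 2.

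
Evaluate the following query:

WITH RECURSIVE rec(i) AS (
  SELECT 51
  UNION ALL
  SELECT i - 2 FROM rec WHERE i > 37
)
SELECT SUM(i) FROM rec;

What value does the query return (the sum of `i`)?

352

Base: i=51.
Iteration 1: 51 > 37 holds -> i = 51 - 2 = 49.
Iteration 2: 49 > 37 holds -> i = 49 - 2 = 47.
Iteration 3: 47 > 37 holds -> i = 47 - 2 = 45.
Iteration 4: 45 > 37 holds -> i = 45 - 2 = 43.
Iteration 5: 43 > 37 holds -> i = 43 - 2 = 41.
Iteration 6: 41 > 37 holds -> i = 41 - 2 = 39.
Iteration 7: 39 > 37 holds -> i = 39 - 2 = 37.
Iteration 8: 37 > 37 fails; recursion stops.
SUM(i) = 51 + 49 + 47 + 45 + 43 + 41 + 39 + 37 = 352.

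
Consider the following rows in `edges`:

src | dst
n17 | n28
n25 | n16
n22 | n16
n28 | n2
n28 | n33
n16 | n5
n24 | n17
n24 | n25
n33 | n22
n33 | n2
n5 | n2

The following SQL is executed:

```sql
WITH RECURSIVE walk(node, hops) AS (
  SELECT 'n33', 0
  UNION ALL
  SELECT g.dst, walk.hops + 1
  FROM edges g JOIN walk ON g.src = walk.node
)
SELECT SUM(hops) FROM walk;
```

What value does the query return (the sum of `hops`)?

11

Base: (n33, hops=0).
Iteration 1: edges from {n33} -> (n2, hops=1), (n22, hops=1).
Iteration 2: edges from {n2,n22} -> (n16, hops=2).
Iteration 3: edges from {n16} -> (n5, hops=3).
Iteration 4: edges from {n5} -> (n2, hops=4).
Iteration 5: no outgoing edges from {n2}; recursion stops.
SUM(hops) = 0 + 1 + 1 + 2 + 3 + 4 = 11.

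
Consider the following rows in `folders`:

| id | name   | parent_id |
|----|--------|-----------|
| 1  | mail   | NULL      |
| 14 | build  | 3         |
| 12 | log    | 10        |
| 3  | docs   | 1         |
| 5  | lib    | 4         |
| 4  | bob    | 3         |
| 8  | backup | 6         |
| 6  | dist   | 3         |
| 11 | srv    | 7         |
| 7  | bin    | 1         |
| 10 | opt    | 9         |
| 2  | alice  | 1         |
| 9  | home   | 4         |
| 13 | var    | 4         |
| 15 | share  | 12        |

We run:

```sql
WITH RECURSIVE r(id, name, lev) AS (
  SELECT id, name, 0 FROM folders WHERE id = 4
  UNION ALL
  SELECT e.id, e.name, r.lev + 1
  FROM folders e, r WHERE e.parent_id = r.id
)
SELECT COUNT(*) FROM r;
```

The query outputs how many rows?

7

Base: id=4 (bob) at lev 0.
Iteration 1: rows with parent_id in {4} -> lib (id 5, lev 1), home (id 9, lev 1), var (id 13, lev 1).
Iteration 2: rows with parent_id in {5,9,13} -> opt (id 10, lev 2).
Iteration 3: rows with parent_id in {10} -> log (id 12, lev 3).
Iteration 4: rows with parent_id in {12} -> share (id 15, lev 4).
Iteration 5: no rows with parent_id in {15}; recursion stops.
Total rows emitted: 7.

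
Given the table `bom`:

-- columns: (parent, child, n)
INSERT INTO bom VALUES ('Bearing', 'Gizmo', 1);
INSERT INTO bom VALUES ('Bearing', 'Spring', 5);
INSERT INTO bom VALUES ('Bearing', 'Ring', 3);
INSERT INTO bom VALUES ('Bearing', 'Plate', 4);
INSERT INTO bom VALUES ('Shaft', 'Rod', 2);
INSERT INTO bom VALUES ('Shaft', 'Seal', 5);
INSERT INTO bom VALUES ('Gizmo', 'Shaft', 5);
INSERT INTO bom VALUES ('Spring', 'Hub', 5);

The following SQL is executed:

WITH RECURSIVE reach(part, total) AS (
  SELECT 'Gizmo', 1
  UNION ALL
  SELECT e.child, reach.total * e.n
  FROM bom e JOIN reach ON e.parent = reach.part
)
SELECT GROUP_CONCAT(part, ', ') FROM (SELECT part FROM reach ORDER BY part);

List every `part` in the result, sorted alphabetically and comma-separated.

Gizmo, Rod, Seal, Shaft

Base: (Gizmo, total=1).
Iteration 1: components of {Gizmo} -> Shaft = 1*5 = 5.
Iteration 2: components of {Shaft} -> Rod = 5*2 = 10, Seal = 5*5 = 25.
Iteration 3: no further components; recursion stops.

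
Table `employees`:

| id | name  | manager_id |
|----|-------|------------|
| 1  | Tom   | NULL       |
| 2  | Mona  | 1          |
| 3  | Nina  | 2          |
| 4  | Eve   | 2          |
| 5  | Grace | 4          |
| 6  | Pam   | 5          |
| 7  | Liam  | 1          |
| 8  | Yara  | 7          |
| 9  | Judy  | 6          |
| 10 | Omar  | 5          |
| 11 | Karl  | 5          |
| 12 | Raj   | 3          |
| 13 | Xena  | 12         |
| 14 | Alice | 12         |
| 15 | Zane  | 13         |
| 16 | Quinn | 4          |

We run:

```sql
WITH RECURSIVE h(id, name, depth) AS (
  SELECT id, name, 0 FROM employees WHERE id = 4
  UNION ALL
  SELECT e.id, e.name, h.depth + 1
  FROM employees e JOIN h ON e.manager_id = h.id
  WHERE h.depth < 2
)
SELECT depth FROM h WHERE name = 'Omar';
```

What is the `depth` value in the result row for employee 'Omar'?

2

Base: id=4 (Eve) at depth 0.
Iteration 1: rows with manager_id in {4} -> Grace (id 5, depth 1), Quinn (id 16, depth 1).
Iteration 2: rows with manager_id in {5,16} -> Pam (id 6, depth 2), Omar (id 10, depth 2), Karl (id 11, depth 2).
Iteration 3: depth < 2 fails for all current rows; recursion stops.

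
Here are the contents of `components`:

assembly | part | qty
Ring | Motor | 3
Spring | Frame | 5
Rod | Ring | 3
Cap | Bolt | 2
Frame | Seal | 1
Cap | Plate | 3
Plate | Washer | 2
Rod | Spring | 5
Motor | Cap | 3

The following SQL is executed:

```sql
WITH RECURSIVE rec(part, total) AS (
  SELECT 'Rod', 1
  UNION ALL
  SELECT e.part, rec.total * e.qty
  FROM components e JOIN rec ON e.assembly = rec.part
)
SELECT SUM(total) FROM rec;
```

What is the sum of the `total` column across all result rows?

392

Base: (Rod, total=1).
Iteration 1: components of {Rod} -> Ring = 1*3 = 3, Spring = 1*5 = 5.
Iteration 2: components of {Ring,Spring} -> Frame = 5*5 = 25, Motor = 3*3 = 9.
Iteration 3: components of {Frame,Motor} -> Cap = 9*3 = 27, Seal = 25*1 = 25.
Iteration 4: components of {Cap,Seal} -> Bolt = 27*2 = 54, Plate = 27*3 = 81.
Iteration 5: components of {Bolt,Plate} -> Washer = 81*2 = 162.
Iteration 6: no further components; recursion stops.
SUM(total) = 1 + 3 + 5 + 9 + 25 + 27 + 25 + 54 + 81 + 162 = 392.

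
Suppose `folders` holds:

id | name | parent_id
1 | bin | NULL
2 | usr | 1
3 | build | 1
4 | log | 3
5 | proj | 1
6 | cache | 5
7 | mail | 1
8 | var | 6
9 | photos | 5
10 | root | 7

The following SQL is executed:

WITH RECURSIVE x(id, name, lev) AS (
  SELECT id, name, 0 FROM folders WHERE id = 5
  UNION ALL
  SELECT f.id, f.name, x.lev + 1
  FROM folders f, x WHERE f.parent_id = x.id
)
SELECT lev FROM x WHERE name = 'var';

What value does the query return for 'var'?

2

Base: id=5 (proj) at lev 0.
Iteration 1: rows with parent_id in {5} -> cache (id 6, lev 1), photos (id 9, lev 1).
Iteration 2: rows with parent_id in {6,9} -> var (id 8, lev 2).
Iteration 3: no rows with parent_id in {8}; recursion stops.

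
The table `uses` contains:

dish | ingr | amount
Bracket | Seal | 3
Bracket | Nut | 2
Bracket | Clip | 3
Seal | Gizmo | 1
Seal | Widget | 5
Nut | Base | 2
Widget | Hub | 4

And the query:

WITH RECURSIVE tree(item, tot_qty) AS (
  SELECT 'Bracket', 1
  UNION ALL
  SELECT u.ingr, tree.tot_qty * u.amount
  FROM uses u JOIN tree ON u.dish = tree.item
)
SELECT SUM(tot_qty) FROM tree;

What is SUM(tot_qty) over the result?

91

Base: (Bracket, tot_qty=1).
Iteration 1: components of {Bracket} -> Clip = 1*3 = 3, Nut = 1*2 = 2, Seal = 1*3 = 3.
Iteration 2: components of {Clip,Nut,Seal} -> Base = 2*2 = 4, Gizmo = 3*1 = 3, Widget = 3*5 = 15.
Iteration 3: components of {Base,Gizmo,Widget} -> Hub = 15*4 = 60.
Iteration 4: no further components; recursion stops.
SUM(tot_qty) = 1 + 3 + 2 + 3 + 3 + 15 + 4 + 60 = 91.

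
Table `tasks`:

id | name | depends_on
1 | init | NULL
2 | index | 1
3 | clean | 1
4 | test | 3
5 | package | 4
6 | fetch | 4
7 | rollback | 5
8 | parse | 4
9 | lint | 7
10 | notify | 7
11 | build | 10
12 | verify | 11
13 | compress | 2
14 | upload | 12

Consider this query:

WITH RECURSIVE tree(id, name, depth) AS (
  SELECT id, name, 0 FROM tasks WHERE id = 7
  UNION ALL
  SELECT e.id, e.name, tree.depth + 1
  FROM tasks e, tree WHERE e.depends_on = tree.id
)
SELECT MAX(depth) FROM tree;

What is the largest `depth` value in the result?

Base: id=7 (rollback) at depth 0.
Iteration 1: rows with depends_on in {7} -> lint (id 9, depth 1), notify (id 10, depth 1).
Iteration 2: rows with depends_on in {9,10} -> build (id 11, depth 2).
Iteration 3: rows with depends_on in {11} -> verify (id 12, depth 3).
Iteration 4: rows with depends_on in {12} -> upload (id 14, depth 4).
Iteration 5: no rows with depends_on in {14}; recursion stops.
depth values: 0, 1, 1, 2, 3, 4; the maximum is 4.

4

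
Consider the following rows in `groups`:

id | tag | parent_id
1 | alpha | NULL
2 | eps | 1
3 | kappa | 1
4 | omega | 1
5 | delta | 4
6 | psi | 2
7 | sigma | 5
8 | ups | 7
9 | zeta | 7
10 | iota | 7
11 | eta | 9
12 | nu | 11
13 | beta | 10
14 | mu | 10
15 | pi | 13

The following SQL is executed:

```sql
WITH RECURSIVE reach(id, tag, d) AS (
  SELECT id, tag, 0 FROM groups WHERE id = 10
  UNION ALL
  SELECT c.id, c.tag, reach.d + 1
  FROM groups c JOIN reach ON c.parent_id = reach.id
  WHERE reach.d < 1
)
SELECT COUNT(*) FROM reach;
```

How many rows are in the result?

3

Base: id=10 (iota) at d 0.
Iteration 1: rows with parent_id in {10} -> beta (id 13, d 1), mu (id 14, d 1).
Iteration 2: d < 1 fails for all current rows; recursion stops.
Total rows emitted: 3.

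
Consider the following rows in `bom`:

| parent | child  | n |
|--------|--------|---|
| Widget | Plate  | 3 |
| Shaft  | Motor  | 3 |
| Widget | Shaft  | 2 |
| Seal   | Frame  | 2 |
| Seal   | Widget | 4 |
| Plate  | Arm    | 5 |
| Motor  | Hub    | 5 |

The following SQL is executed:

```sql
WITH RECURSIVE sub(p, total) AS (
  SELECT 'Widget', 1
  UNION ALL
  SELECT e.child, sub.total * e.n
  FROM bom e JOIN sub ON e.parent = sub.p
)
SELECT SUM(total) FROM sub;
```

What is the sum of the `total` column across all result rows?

Base: (Widget, total=1).
Iteration 1: components of {Widget} -> Plate = 1*3 = 3, Shaft = 1*2 = 2.
Iteration 2: components of {Plate,Shaft} -> Arm = 3*5 = 15, Motor = 2*3 = 6.
Iteration 3: components of {Arm,Motor} -> Hub = 6*5 = 30.
Iteration 4: no further components; recursion stops.
SUM(total) = 1 + 2 + 3 + 6 + 15 + 30 = 57.

57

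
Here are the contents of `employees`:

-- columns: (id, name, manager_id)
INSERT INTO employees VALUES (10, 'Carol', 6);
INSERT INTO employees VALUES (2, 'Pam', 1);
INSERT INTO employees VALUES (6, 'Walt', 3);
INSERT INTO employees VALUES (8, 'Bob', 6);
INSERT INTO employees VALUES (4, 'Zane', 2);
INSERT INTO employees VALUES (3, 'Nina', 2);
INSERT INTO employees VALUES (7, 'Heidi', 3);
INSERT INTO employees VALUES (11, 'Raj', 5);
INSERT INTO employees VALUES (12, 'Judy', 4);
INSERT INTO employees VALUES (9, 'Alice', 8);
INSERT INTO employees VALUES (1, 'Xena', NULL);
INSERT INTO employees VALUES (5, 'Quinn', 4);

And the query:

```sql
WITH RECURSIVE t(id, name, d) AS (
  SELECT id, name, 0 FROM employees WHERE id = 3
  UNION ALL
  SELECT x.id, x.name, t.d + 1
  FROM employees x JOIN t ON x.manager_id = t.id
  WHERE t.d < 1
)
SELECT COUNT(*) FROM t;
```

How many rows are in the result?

3

Base: id=3 (Nina) at d 0.
Iteration 1: rows with manager_id in {3} -> Walt (id 6, d 1), Heidi (id 7, d 1).
Iteration 2: d < 1 fails for all current rows; recursion stops.
Total rows emitted: 3.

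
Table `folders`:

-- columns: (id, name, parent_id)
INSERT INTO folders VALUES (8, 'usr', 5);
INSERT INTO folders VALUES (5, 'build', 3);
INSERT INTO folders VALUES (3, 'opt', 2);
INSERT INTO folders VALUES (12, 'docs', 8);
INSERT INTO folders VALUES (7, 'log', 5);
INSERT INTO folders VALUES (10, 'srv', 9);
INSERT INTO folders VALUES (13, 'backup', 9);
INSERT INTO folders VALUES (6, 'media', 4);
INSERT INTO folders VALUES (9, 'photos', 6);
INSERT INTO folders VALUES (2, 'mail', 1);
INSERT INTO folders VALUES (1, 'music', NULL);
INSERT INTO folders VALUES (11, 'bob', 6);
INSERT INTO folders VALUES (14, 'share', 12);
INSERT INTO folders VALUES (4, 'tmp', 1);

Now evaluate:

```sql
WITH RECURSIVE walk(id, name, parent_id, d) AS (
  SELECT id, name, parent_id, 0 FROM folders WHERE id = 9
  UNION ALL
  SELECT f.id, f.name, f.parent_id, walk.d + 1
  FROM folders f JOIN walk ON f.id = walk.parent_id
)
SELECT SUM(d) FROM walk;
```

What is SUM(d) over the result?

Base: id=9 (photos), parent_id=6, d 0.
Iteration 1: join on id=6 -> media (id 6, parent_id=4, d 1).
Iteration 2: join on id=4 -> tmp (id 4, parent_id=1, d 2).
Iteration 3: join on id=1 -> music (id 1, parent_id=NULL, d 3).
Iteration 4: parent_id is NULL; no match; recursion stops.
SUM(d) = 0 + 1 + 2 + 3 = 6.

6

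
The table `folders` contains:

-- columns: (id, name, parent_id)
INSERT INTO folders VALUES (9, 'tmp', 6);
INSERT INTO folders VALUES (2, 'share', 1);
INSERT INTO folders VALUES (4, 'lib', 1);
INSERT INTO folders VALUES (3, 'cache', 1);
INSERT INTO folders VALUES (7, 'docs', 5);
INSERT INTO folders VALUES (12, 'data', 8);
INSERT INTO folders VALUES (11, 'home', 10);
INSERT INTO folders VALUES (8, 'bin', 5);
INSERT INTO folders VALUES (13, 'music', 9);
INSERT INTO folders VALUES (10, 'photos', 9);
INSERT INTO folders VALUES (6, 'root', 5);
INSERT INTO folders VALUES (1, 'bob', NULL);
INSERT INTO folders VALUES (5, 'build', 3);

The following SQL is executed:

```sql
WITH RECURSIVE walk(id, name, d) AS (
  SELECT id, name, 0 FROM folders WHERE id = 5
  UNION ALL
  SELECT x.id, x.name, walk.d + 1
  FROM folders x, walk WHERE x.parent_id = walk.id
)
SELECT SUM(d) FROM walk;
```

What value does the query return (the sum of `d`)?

17

Base: id=5 (build) at d 0.
Iteration 1: rows with parent_id in {5} -> root (id 6, d 1), docs (id 7, d 1), bin (id 8, d 1).
Iteration 2: rows with parent_id in {6,7,8} -> tmp (id 9, d 2), data (id 12, d 2).
Iteration 3: rows with parent_id in {9,12} -> photos (id 10, d 3), music (id 13, d 3).
Iteration 4: rows with parent_id in {10,13} -> home (id 11, d 4).
Iteration 5: no rows with parent_id in {11}; recursion stops.
SUM(d) = 0 + 1 + 1 + 1 + 2 + 2 + 3 + 3 + 4 = 17.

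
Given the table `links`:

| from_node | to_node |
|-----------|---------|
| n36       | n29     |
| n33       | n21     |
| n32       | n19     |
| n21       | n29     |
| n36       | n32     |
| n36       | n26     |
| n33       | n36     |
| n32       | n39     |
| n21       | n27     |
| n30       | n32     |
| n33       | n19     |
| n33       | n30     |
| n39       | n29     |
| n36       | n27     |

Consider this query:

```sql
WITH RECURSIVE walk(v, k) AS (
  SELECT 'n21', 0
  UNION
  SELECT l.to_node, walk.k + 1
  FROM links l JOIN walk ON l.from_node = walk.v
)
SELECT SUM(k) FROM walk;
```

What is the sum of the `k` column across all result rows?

Base: (n21, k=0).
Iteration 1: edges from {n21} -> (n27, k=1), (n29, k=1).
Iteration 2: no outgoing edges from {n27,n29}; recursion stops.
SUM(k) = 0 + 1 + 1 = 2.

2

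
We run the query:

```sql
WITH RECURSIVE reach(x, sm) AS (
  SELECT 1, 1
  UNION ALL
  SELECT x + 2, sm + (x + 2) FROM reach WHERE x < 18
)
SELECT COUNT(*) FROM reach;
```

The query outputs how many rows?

Base: x=1, sm=1.
Iteration 1: 1 < 18 holds -> x = 1 + 2 = 3, sm = 1 + 3 = 4.
Iteration 2: 3 < 18 holds -> x = 3 + 2 = 5, sm = 4 + 5 = 9.
Iteration 3: 5 < 18 holds -> x = 5 + 2 = 7, sm = 9 + 7 = 16.
Iteration 4: 7 < 18 holds -> x = 7 + 2 = 9, sm = 16 + 9 = 25.
Iteration 5: 9 < 18 holds -> x = 9 + 2 = 11, sm = 25 + 11 = 36.
Iteration 6: 11 < 18 holds -> x = 11 + 2 = 13, sm = 36 + 13 = 49.
Iteration 7: 13 < 18 holds -> x = 13 + 2 = 15, sm = 49 + 15 = 64.
Iteration 8: 15 < 18 holds -> x = 15 + 2 = 17, sm = 64 + 17 = 81.
Iteration 9: 17 < 18 holds -> x = 17 + 2 = 19, sm = 81 + 19 = 100.
Iteration 10: 19 < 18 fails; recursion stops.
Total rows emitted: 10.

10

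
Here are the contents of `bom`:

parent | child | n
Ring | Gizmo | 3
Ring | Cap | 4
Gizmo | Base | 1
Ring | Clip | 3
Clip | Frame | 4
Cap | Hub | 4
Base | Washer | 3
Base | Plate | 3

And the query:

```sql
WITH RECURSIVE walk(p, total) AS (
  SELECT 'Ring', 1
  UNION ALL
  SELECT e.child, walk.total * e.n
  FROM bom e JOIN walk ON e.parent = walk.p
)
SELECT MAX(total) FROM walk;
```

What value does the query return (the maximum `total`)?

16

Base: (Ring, total=1).
Iteration 1: components of {Ring} -> Cap = 1*4 = 4, Clip = 1*3 = 3, Gizmo = 1*3 = 3.
Iteration 2: components of {Cap,Clip,Gizmo} -> Base = 3*1 = 3, Frame = 3*4 = 12, Hub = 4*4 = 16.
Iteration 3: components of {Base,Frame,Hub} -> Plate = 3*3 = 9, Washer = 3*3 = 9.
Iteration 4: no further components; recursion stops.
total values: 1, 3, 4, 3, 3, 16, 12, 9, 9; the maximum is 16.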